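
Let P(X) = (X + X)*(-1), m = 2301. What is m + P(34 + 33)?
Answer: 2167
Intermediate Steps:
P(X) = -2*X (P(X) = (2*X)*(-1) = -2*X)
m + P(34 + 33) = 2301 - 2*(34 + 33) = 2301 - 2*67 = 2301 - 134 = 2167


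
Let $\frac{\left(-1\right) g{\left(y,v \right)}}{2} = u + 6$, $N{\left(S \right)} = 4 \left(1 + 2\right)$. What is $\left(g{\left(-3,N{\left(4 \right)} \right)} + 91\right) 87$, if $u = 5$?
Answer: $6003$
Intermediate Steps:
$N{\left(S \right)} = 12$ ($N{\left(S \right)} = 4 \cdot 3 = 12$)
$g{\left(y,v \right)} = -22$ ($g{\left(y,v \right)} = - 2 \left(5 + 6\right) = \left(-2\right) 11 = -22$)
$\left(g{\left(-3,N{\left(4 \right)} \right)} + 91\right) 87 = \left(-22 + 91\right) 87 = 69 \cdot 87 = 6003$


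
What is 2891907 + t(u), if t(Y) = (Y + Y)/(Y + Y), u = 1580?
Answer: 2891908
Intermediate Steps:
t(Y) = 1 (t(Y) = (2*Y)/((2*Y)) = (2*Y)*(1/(2*Y)) = 1)
2891907 + t(u) = 2891907 + 1 = 2891908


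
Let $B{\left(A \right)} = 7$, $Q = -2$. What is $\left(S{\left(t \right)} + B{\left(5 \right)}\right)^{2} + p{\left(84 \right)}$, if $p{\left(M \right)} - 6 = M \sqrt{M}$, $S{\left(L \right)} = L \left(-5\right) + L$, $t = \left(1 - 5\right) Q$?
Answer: $631 + 168 \sqrt{21} \approx 1400.9$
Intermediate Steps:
$t = 8$ ($t = \left(1 - 5\right) \left(-2\right) = \left(-4\right) \left(-2\right) = 8$)
$S{\left(L \right)} = - 4 L$ ($S{\left(L \right)} = - 5 L + L = - 4 L$)
$p{\left(M \right)} = 6 + M^{\frac{3}{2}}$ ($p{\left(M \right)} = 6 + M \sqrt{M} = 6 + M^{\frac{3}{2}}$)
$\left(S{\left(t \right)} + B{\left(5 \right)}\right)^{2} + p{\left(84 \right)} = \left(\left(-4\right) 8 + 7\right)^{2} + \left(6 + 84^{\frac{3}{2}}\right) = \left(-32 + 7\right)^{2} + \left(6 + 168 \sqrt{21}\right) = \left(-25\right)^{2} + \left(6 + 168 \sqrt{21}\right) = 625 + \left(6 + 168 \sqrt{21}\right) = 631 + 168 \sqrt{21}$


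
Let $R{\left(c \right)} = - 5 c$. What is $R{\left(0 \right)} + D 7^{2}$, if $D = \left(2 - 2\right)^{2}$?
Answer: $0$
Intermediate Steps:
$D = 0$ ($D = 0^{2} = 0$)
$R{\left(0 \right)} + D 7^{2} = \left(-5\right) 0 + 0 \cdot 7^{2} = 0 + 0 \cdot 49 = 0 + 0 = 0$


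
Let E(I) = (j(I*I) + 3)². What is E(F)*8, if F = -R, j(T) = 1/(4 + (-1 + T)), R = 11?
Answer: 139129/1922 ≈ 72.388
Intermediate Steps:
j(T) = 1/(3 + T)
F = -11 (F = -1*11 = -11)
E(I) = (3 + 1/(3 + I²))² (E(I) = (1/(3 + I*I) + 3)² = (1/(3 + I²) + 3)² = (3 + 1/(3 + I²))²)
E(F)*8 = ((10 + 3*(-11)²)²/(3 + (-11)²)²)*8 = ((10 + 3*121)²/(3 + 121)²)*8 = ((10 + 363)²/124²)*8 = ((1/15376)*373²)*8 = ((1/15376)*139129)*8 = (139129/15376)*8 = 139129/1922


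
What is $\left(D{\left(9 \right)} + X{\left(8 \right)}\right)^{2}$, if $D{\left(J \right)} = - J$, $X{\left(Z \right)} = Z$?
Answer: $1$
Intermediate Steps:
$\left(D{\left(9 \right)} + X{\left(8 \right)}\right)^{2} = \left(\left(-1\right) 9 + 8\right)^{2} = \left(-9 + 8\right)^{2} = \left(-1\right)^{2} = 1$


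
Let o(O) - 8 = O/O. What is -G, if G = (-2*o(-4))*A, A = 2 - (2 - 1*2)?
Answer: 36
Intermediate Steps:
A = 2 (A = 2 - (2 - 2) = 2 - 1*0 = 2 + 0 = 2)
o(O) = 9 (o(O) = 8 + O/O = 8 + 1 = 9)
G = -36 (G = -2*9*2 = -18*2 = -36)
-G = -1*(-36) = 36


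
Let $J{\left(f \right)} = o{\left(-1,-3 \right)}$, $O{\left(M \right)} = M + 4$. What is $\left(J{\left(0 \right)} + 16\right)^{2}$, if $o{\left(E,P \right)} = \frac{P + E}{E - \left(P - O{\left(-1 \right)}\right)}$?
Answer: $\frac{5776}{25} \approx 231.04$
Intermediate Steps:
$O{\left(M \right)} = 4 + M$
$o{\left(E,P \right)} = \frac{E + P}{3 + E - P}$ ($o{\left(E,P \right)} = \frac{P + E}{E - \left(-3 + P\right)} = \frac{E + P}{E - \left(-3 + P\right)} = \frac{E + P}{3 + E - P}$)
$J{\left(f \right)} = - \frac{4}{5}$ ($J{\left(f \right)} = \frac{-1 - 3}{3 - 1 - -3} = \frac{1}{3 - 1 + 3} \left(-4\right) = \frac{1}{5} \left(-4\right) = - \frac{4}{5}$)
$\left(J{\left(0 \right)} + 16\right)^{2} = \left(- \frac{4}{5} + 16\right)^{2} = \left(\frac{76}{5}\right)^{2} = \frac{5776}{25}$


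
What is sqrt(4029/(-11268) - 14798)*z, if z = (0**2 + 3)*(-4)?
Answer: -2*I*sqrt(52192090509)/313 ≈ -1459.8*I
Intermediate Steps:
z = -12 (z = (0 + 3)*(-4) = 3*(-4) = -12)
sqrt(4029/(-11268) - 14798)*z = sqrt(4029/(-11268) - 14798)*(-12) = sqrt(4029*(-1/11268) - 14798)*(-12) = sqrt(-1343/3756 - 14798)*(-12) = sqrt(-55582631/3756)*(-12) = (I*sqrt(52192090509)/1878)*(-12) = -2*I*sqrt(52192090509)/313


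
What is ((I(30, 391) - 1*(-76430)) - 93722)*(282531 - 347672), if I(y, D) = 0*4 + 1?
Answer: 1126353031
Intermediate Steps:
I(y, D) = 1 (I(y, D) = 0 + 1 = 1)
((I(30, 391) - 1*(-76430)) - 93722)*(282531 - 347672) = ((1 - 1*(-76430)) - 93722)*(282531 - 347672) = ((1 + 76430) - 93722)*(-65141) = (76431 - 93722)*(-65141) = -17291*(-65141) = 1126353031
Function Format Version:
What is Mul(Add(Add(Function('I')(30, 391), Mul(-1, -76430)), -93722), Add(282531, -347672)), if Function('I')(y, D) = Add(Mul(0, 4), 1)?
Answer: 1126353031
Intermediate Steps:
Function('I')(y, D) = 1 (Function('I')(y, D) = Add(0, 1) = 1)
Mul(Add(Add(Function('I')(30, 391), Mul(-1, -76430)), -93722), Add(282531, -347672)) = Mul(Add(Add(1, Mul(-1, -76430)), -93722), Add(282531, -347672)) = Mul(Add(Add(1, 76430), -93722), -65141) = Mul(Add(76431, -93722), -65141) = Mul(-17291, -65141) = 1126353031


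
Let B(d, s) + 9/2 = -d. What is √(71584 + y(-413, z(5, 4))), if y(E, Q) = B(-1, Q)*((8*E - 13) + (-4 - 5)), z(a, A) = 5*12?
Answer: 5*√3329 ≈ 288.49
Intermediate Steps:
B(d, s) = -9/2 - d
z(a, A) = 60
y(E, Q) = 77 - 28*E (y(E, Q) = (-9/2 - 1*(-1))*((8*E - 13) + (-4 - 5)) = (-9/2 + 1)*((-13 + 8*E) - 9) = -7*(-22 + 8*E)/2 = 77 - 28*E)
√(71584 + y(-413, z(5, 4))) = √(71584 + (77 - 28*(-413))) = √(71584 + (77 + 11564)) = √(71584 + 11641) = √83225 = 5*√3329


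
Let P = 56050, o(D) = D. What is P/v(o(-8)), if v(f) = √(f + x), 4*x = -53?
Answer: -22420*I*√85/17 ≈ -12159.0*I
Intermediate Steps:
x = -53/4 (x = (¼)*(-53) = -53/4 ≈ -13.250)
v(f) = √(-53/4 + f) (v(f) = √(f - 53/4) = √(-53/4 + f))
P/v(o(-8)) = 56050/((√(-53 + 4*(-8))/2)) = 56050/((√(-53 - 32)/2)) = 56050/((√(-85)/2)) = 56050/(((I*√85)/2)) = 56050/((I*√85/2)) = 56050*(-2*I*√85/85) = -22420*I*√85/17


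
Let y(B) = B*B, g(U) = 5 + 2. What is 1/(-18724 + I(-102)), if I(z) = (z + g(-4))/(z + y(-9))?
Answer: -21/393109 ≈ -5.3420e-5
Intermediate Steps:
g(U) = 7
y(B) = B²
I(z) = (7 + z)/(81 + z) (I(z) = (z + 7)/(z + (-9)²) = (7 + z)/(z + 81) = (7 + z)/(81 + z))
1/(-18724 + I(-102)) = 1/(-18724 + (7 - 102)/(81 - 102)) = 1/(-18724 - 95/(-21)) = 1/(-18724 - 1/21*(-95)) = 1/(-18724 + 95/21) = 1/(-393109/21) = -21/393109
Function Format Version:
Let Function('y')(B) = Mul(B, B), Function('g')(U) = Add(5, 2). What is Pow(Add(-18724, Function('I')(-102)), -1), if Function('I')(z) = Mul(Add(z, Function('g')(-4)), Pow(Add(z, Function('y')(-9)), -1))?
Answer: Rational(-21, 393109) ≈ -5.3420e-5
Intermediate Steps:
Function('g')(U) = 7
Function('y')(B) = Pow(B, 2)
Function('I')(z) = Mul(Pow(Add(81, z), -1), Add(7, z)) (Function('I')(z) = Mul(Add(z, 7), Pow(Add(z, Pow(-9, 2)), -1)) = Mul(Add(7, z), Pow(Add(z, 81), -1)) = Mul(Add(7, z), Pow(Add(81, z), -1)) = Mul(Pow(Add(81, z), -1), Add(7, z)))
Pow(Add(-18724, Function('I')(-102)), -1) = Pow(Add(-18724, Mul(Pow(Add(81, -102), -1), Add(7, -102))), -1) = Pow(Add(-18724, Mul(Pow(-21, -1), -95)), -1) = Pow(Add(-18724, Mul(Rational(-1, 21), -95)), -1) = Pow(Add(-18724, Rational(95, 21)), -1) = Pow(Rational(-393109, 21), -1) = Rational(-21, 393109)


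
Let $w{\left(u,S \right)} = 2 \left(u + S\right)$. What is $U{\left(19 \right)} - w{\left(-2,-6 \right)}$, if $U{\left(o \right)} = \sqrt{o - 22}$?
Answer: $16 + i \sqrt{3} \approx 16.0 + 1.732 i$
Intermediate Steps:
$w{\left(u,S \right)} = 2 S + 2 u$ ($w{\left(u,S \right)} = 2 \left(S + u\right) = 2 S + 2 u$)
$U{\left(o \right)} = \sqrt{-22 + o}$
$U{\left(19 \right)} - w{\left(-2,-6 \right)} = \sqrt{-22 + 19} - \left(2 \left(-6\right) + 2 \left(-2\right)\right) = \sqrt{-3} - \left(-12 - 4\right) = i \sqrt{3} - -16 = i \sqrt{3} + 16 = 16 + i \sqrt{3}$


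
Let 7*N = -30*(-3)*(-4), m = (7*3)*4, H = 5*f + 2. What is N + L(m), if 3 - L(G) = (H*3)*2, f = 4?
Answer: -1263/7 ≈ -180.43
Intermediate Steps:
H = 22 (H = 5*4 + 2 = 20 + 2 = 22)
m = 84 (m = 21*4 = 84)
N = -360/7 (N = (-30*(-3)*(-4))/7 = (90*(-4))/7 = (⅐)*(-360) = -360/7 ≈ -51.429)
L(G) = -129 (L(G) = 3 - 22*3*2 = 3 - 66*2 = 3 - 1*132 = 3 - 132 = -129)
N + L(m) = -360/7 - 129 = -1263/7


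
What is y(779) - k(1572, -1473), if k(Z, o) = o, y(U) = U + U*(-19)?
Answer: -12549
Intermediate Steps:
y(U) = -18*U (y(U) = U - 19*U = -18*U)
y(779) - k(1572, -1473) = -18*779 - 1*(-1473) = -14022 + 1473 = -12549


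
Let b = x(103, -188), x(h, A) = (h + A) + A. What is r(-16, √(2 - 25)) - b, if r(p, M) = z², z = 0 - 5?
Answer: 298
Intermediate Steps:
z = -5
x(h, A) = h + 2*A (x(h, A) = (A + h) + A = h + 2*A)
b = -273 (b = 103 + 2*(-188) = 103 - 376 = -273)
r(p, M) = 25 (r(p, M) = (-5)² = 25)
r(-16, √(2 - 25)) - b = 25 - 1*(-273) = 25 + 273 = 298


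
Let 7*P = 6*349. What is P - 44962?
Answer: -312640/7 ≈ -44663.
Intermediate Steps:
P = 2094/7 (P = (6*349)/7 = (⅐)*2094 = 2094/7 ≈ 299.14)
P - 44962 = 2094/7 - 44962 = -312640/7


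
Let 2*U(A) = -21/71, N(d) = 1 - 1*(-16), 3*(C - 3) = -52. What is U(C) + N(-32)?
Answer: 2393/142 ≈ 16.852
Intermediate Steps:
C = -43/3 (C = 3 + (⅓)*(-52) = 3 - 52/3 = -43/3 ≈ -14.333)
N(d) = 17 (N(d) = 1 + 16 = 17)
U(A) = -21/142 (U(A) = (-21/71)/2 = (-21*1/71)/2 = (½)*(-21/71) = -21/142)
U(C) + N(-32) = -21/142 + 17 = 2393/142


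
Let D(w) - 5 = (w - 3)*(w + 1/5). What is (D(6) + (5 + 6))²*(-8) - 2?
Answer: -239482/25 ≈ -9579.3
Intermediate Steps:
D(w) = 5 + (-3 + w)*(⅕ + w) (D(w) = 5 + (w - 3)*(w + 1/5) = 5 + (-3 + w)*(w + ⅕) = 5 + (-3 + w)*(⅕ + w))
(D(6) + (5 + 6))²*(-8) - 2 = ((22/5 + 6² - 14/5*6) + (5 + 6))²*(-8) - 2 = ((22/5 + 36 - 84/5) + 11)²*(-8) - 2 = (118/5 + 11)²*(-8) - 2 = (173/5)²*(-8) - 2 = (29929/25)*(-8) - 2 = -239432/25 - 2 = -239482/25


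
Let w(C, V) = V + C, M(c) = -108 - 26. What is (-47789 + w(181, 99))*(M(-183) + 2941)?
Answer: -133357763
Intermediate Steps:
M(c) = -134
w(C, V) = C + V
(-47789 + w(181, 99))*(M(-183) + 2941) = (-47789 + (181 + 99))*(-134 + 2941) = (-47789 + 280)*2807 = -47509*2807 = -133357763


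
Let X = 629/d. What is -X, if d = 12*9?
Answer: -629/108 ≈ -5.8241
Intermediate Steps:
d = 108
X = 629/108 ≈ 5.8241
-X = -1*629/108 = -629/108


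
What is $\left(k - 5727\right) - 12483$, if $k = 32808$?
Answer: $14598$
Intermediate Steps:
$\left(k - 5727\right) - 12483 = \left(32808 - 5727\right) - 12483 = 27081 - 12483 = 14598$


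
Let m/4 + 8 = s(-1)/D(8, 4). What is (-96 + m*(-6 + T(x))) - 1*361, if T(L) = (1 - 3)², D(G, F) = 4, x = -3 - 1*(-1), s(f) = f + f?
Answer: -389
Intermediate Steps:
s(f) = 2*f
x = -2 (x = -3 + 1 = -2)
m = -34 (m = -32 + 4*((2*(-1))/4) = -32 + 4*(-2*¼) = -32 + 4*(-½) = -32 - 2 = -34)
T(L) = 4 (T(L) = (-2)² = 4)
(-96 + m*(-6 + T(x))) - 1*361 = (-96 - 34*(-6 + 4)) - 1*361 = (-96 - 34*(-2)) - 361 = (-96 + 68) - 361 = -28 - 361 = -389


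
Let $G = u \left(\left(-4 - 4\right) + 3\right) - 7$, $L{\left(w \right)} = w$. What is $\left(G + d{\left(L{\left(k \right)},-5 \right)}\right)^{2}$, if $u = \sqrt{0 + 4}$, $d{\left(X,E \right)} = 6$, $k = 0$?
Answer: $121$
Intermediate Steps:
$u = 2$ ($u = \sqrt{4} = 2$)
$G = -17$ ($G = 2 \left(\left(-4 - 4\right) + 3\right) - 7 = 2 \left(-8 + 3\right) - 7 = 2 \left(-5\right) - 7 = -10 - 7 = -17$)
$\left(G + d{\left(L{\left(k \right)},-5 \right)}\right)^{2} = \left(-17 + 6\right)^{2} = \left(-11\right)^{2} = 121$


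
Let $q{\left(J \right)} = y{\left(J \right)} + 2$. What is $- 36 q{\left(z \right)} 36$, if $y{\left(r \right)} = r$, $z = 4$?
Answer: $-7776$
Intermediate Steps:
$q{\left(J \right)} = 2 + J$ ($q{\left(J \right)} = J + 2 = 2 + J$)
$- 36 q{\left(z \right)} 36 = - 36 \left(2 + 4\right) 36 = \left(-36\right) 6 \cdot 36 = \left(-216\right) 36 = -7776$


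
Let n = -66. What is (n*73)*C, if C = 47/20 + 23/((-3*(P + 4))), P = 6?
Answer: -15257/2 ≈ -7628.5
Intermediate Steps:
C = 19/12 (C = 47/20 + 23/((-3*(6 + 4))) = 47*(1/20) + 23/((-3*10)) = 47/20 + 23/(-30) = 47/20 + 23*(-1/30) = 47/20 - 23/30 = 19/12 ≈ 1.5833)
(n*73)*C = -66*73*(19/12) = -4818*19/12 = -15257/2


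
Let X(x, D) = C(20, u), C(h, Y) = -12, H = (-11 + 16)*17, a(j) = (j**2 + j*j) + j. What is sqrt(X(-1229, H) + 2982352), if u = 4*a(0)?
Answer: 2*sqrt(745585) ≈ 1726.9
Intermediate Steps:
a(j) = j + 2*j**2 (a(j) = (j**2 + j**2) + j = 2*j**2 + j = j + 2*j**2)
u = 0 (u = 4*(0*(1 + 2*0)) = 4*(0*(1 + 0)) = 4*(0*1) = 4*0 = 0)
H = 85 (H = 5*17 = 85)
X(x, D) = -12
sqrt(X(-1229, H) + 2982352) = sqrt(-12 + 2982352) = sqrt(2982340) = 2*sqrt(745585)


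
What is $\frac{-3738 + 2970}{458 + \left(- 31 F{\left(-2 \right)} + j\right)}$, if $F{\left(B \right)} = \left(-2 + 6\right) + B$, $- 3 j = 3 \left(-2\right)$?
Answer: $- \frac{384}{199} \approx -1.9296$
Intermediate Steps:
$j = 2$ ($j = - \frac{3 \left(-2\right)}{3} = \left(- \frac{1}{3}\right) \left(-6\right) = 2$)
$F{\left(B \right)} = 4 + B$
$\frac{-3738 + 2970}{458 + \left(- 31 F{\left(-2 \right)} + j\right)} = \frac{-3738 + 2970}{458 + \left(- 31 \left(4 - 2\right) + 2\right)} = - \frac{768}{458 + \left(\left(-31\right) 2 + 2\right)} = - \frac{768}{458 + \left(-62 + 2\right)} = - \frac{768}{458 - 60} = - \frac{768}{398} = \left(-768\right) \frac{1}{398} = - \frac{384}{199}$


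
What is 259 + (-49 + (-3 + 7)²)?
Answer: 226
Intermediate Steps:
259 + (-49 + (-3 + 7)²) = 259 + (-49 + 4²) = 259 + (-49 + 16) = 259 - 33 = 226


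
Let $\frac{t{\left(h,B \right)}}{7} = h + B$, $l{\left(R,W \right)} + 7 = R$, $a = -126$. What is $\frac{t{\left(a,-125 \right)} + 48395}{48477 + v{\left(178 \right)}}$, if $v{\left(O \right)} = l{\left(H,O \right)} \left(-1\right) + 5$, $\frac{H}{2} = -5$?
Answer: $\frac{46638}{48499} \approx 0.96163$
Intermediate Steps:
$H = -10$ ($H = 2 \left(-5\right) = -10$)
$l{\left(R,W \right)} = -7 + R$
$t{\left(h,B \right)} = 7 B + 7 h$ ($t{\left(h,B \right)} = 7 \left(h + B\right) = 7 \left(B + h\right) = 7 B + 7 h$)
$v{\left(O \right)} = 22$ ($v{\left(O \right)} = \left(-7 - 10\right) \left(-1\right) + 5 = \left(-17\right) \left(-1\right) + 5 = 17 + 5 = 22$)
$\frac{t{\left(a,-125 \right)} + 48395}{48477 + v{\left(178 \right)}} = \frac{\left(7 \left(-125\right) + 7 \left(-126\right)\right) + 48395}{48477 + 22} = \frac{\left(-875 - 882\right) + 48395}{48499} = \left(-1757 + 48395\right) \frac{1}{48499} = 46638 \cdot \frac{1}{48499} = \frac{46638}{48499}$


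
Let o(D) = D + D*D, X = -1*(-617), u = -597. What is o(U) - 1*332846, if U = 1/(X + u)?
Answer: -133138379/400 ≈ -3.3285e+5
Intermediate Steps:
X = 617
U = 1/20 (U = 1/(617 - 597) = 1/20 ≈ 0.050000)
o(D) = D + D²
o(U) - 1*332846 = (1 + 1/20)/20 - 1*332846 = (1/20)*(21/20) - 332846 = 21/400 - 332846 = -133138379/400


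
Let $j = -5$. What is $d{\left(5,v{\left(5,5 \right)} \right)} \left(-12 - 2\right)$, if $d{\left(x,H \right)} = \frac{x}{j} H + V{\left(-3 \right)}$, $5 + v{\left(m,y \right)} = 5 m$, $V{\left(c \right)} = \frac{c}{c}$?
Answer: $266$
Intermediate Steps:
$V{\left(c \right)} = 1$
$v{\left(m,y \right)} = -5 + 5 m$
$d{\left(x,H \right)} = 1 - \frac{H x}{5}$ ($d{\left(x,H \right)} = \frac{x}{-5} H + 1 = - \frac{x}{5} H + 1 = - \frac{H x}{5} + 1 = 1 - \frac{H x}{5}$)
$d{\left(5,v{\left(5,5 \right)} \right)} \left(-12 - 2\right) = \left(1 - \frac{1}{5} \left(-5 + 5 \cdot 5\right) 5\right) \left(-12 - 2\right) = \left(1 - \frac{1}{5} \left(-5 + 25\right) 5\right) \left(-14\right) = \left(1 - 4 \cdot 5\right) \left(-14\right) = \left(1 - 20\right) \left(-14\right) = \left(-19\right) \left(-14\right) = 266$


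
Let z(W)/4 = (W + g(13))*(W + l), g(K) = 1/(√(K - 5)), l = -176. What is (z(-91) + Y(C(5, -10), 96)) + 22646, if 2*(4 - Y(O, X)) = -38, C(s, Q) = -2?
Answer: 119857 - 267*√2 ≈ 1.1948e+5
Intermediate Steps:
Y(O, X) = 23 (Y(O, X) = 4 - ½*(-38) = 4 + 19 = 23)
g(K) = (-5 + K)^(-½) (g(K) = 1/(√(-5 + K)) = (-5 + K)^(-½))
z(W) = 4*(-176 + W)*(W + √2/4) (z(W) = 4*((W + (-5 + 13)^(-½))*(W - 176)) = 4*((W + 8^(-½))*(-176 + W)) = 4*((W + √2/4)*(-176 + W)) = 4*((-176 + W)*(W + √2/4)) = 4*(-176 + W)*(W + √2/4))
(z(-91) + Y(C(5, -10), 96)) + 22646 = ((-704*(-91) - 176*√2 + 4*(-91)² - 91*√2) + 23) + 22646 = ((64064 - 176*√2 + 4*8281 - 91*√2) + 23) + 22646 = ((64064 - 176*√2 + 33124 - 91*√2) + 23) + 22646 = ((97188 - 267*√2) + 23) + 22646 = (97211 - 267*√2) + 22646 = 119857 - 267*√2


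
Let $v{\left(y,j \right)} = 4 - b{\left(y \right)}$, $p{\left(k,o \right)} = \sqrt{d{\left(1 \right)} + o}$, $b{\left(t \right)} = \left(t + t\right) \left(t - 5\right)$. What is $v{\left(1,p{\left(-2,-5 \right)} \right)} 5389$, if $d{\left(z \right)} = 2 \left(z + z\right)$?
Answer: $64668$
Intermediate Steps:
$b{\left(t \right)} = 2 t \left(-5 + t\right)$
$d{\left(z \right)} = 4 z$ ($d{\left(z \right)} = 2 \cdot 2 z = 4 z$)
$p{\left(k,o \right)} = \sqrt{4 + o}$ ($p{\left(k,o \right)} = \sqrt{4 \cdot 1 + o} = \sqrt{4 + o}$)
$v{\left(y,j \right)} = 4 - 2 y \left(-5 + y\right)$
$v{\left(1,p{\left(-2,-5 \right)} \right)} 5389 = \left(4 - 2 \left(-5 + 1\right)\right) 5389 = \left(4 - 2 \left(-4\right)\right) 5389 = \left(4 + 8\right) 5389 = 12 \cdot 5389 = 64668$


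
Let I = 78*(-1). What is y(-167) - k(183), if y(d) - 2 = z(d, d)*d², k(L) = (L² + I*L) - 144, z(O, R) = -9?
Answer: -270070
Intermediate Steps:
I = -78
k(L) = -144 + L² - 78*L (k(L) = (L² - 78*L) - 144 = -144 + L² - 78*L)
y(d) = 2 - 9*d²
y(-167) - k(183) = (2 - 9*(-167)²) - (-144 + 183² - 78*183) = (2 - 9*27889) - (-144 + 33489 - 14274) = (2 - 251001) - 1*19071 = -250999 - 19071 = -270070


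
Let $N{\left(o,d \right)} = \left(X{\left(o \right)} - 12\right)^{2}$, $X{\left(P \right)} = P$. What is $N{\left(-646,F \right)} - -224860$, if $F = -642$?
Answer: $657824$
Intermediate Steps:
$N{\left(o,d \right)} = \left(-12 + o\right)^{2}$ ($N{\left(o,d \right)} = \left(o - 12\right)^{2} = \left(-12 + o\right)^{2}$)
$N{\left(-646,F \right)} - -224860 = \left(-12 - 646\right)^{2} - -224860 = \left(-658\right)^{2} + 224860 = 432964 + 224860 = 657824$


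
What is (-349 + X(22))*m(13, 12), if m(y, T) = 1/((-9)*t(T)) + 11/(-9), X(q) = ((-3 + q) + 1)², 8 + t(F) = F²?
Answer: -499/8 ≈ -62.375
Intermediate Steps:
t(F) = -8 + F²
X(q) = (-2 + q)²
m(y, T) = -11/9 - 1/(9*(-8 + T²)) (m(y, T) = 1/((-9)*(-8 + T²)) + 11/(-9) = -1/(9*(-8 + T²)) + 11*(-⅑) = -1/(9*(-8 + T²)) - 11/9 = -11/9 - 1/(9*(-8 + T²)))
(-349 + X(22))*m(13, 12) = (-349 + (-2 + 22)²)*((87 - 11*12²)/(9*(-8 + 12²))) = (-349 + 20²)*((87 - 11*144)/(9*(-8 + 144))) = (-349 + 400)*((⅑)*(87 - 1584)/136) = 51*((⅑)*(1/136)*(-1497)) = 51*(-499/408) = -499/8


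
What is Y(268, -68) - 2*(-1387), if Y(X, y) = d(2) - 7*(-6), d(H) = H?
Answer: 2818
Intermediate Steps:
Y(X, y) = 44 (Y(X, y) = 2 - 7*(-6) = 2 + 42 = 44)
Y(268, -68) - 2*(-1387) = 44 - 2*(-1387) = 44 + 2774 = 2818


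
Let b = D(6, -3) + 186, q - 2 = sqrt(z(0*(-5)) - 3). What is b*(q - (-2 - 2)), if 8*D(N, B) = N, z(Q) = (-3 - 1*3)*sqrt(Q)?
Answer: 2241/2 + 747*I*sqrt(3)/4 ≈ 1120.5 + 323.46*I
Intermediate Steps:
z(Q) = -6*sqrt(Q) (z(Q) = (-3 - 3)*sqrt(Q) = -6*sqrt(Q))
q = 2 + I*sqrt(3) (q = 2 + sqrt(-6*sqrt(0*(-5)) - 3) = 2 + sqrt(-6*sqrt(0) - 3) = 2 + sqrt(-6*0 - 3) = 2 + sqrt(0 - 3) = 2 + sqrt(-3) = 2 + I*sqrt(3) ≈ 2.0 + 1.732*I)
D(N, B) = N/8
b = 747/4 (b = (1/8)*6 + 186 = 3/4 + 186 = 747/4 ≈ 186.75)
b*(q - (-2 - 2)) = 747*((2 + I*sqrt(3)) - (-2 - 2))/4 = 747*((2 + I*sqrt(3)) - 1*(-4))/4 = 747*((2 + I*sqrt(3)) + 4)/4 = 747*(6 + I*sqrt(3))/4 = 2241/2 + 747*I*sqrt(3)/4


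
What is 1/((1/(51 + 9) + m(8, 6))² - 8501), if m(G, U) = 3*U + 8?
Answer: -3600/28166879 ≈ -0.00012781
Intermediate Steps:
m(G, U) = 8 + 3*U
1/((1/(51 + 9) + m(8, 6))² - 8501) = 1/((1/(51 + 9) + (8 + 3*6))² - 8501) = 1/((1/60 + (8 + 18))² - 8501) = 1/((1/60 + 26)² - 8501) = 1/((1561/60)² - 8501) = 1/(2436721/3600 - 8501) = 1/(-28166879/3600) = -3600/28166879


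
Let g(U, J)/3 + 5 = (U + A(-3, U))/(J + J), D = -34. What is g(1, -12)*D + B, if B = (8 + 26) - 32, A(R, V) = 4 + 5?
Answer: 1109/2 ≈ 554.50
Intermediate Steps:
A(R, V) = 9
g(U, J) = -15 + 3*(9 + U)/(2*J) (g(U, J) = -15 + 3*((U + 9)/(J + J)) = -15 + 3*((9 + U)/((2*J))) = -15 + 3*((9 + U)*(1/(2*J))) = -15 + 3*((9 + U)/(2*J)) = -15 + 3*(9 + U)/(2*J))
B = 2 (B = 34 - 32 = 2)
g(1, -12)*D + B = ((3/2)*(9 + 1 - 10*(-12))/(-12))*(-34) + 2 = ((3/2)*(-1/12)*(9 + 1 + 120))*(-34) + 2 = ((3/2)*(-1/12)*130)*(-34) + 2 = -65/4*(-34) + 2 = 1105/2 + 2 = 1109/2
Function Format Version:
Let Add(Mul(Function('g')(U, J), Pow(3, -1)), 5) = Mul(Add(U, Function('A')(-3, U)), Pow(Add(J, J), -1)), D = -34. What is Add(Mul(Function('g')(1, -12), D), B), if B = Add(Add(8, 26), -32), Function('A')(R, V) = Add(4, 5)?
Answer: Rational(1109, 2) ≈ 554.50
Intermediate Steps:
Function('A')(R, V) = 9
Function('g')(U, J) = Add(-15, Mul(Rational(3, 2), Pow(J, -1), Add(9, U))) (Function('g')(U, J) = Add(-15, Mul(3, Mul(Add(U, 9), Pow(Add(J, J), -1)))) = Add(-15, Mul(3, Mul(Add(9, U), Pow(Mul(2, J), -1)))) = Add(-15, Mul(3, Mul(Add(9, U), Mul(Rational(1, 2), Pow(J, -1))))) = Add(-15, Mul(3, Mul(Rational(1, 2), Pow(J, -1), Add(9, U)))) = Add(-15, Mul(Rational(3, 2), Pow(J, -1), Add(9, U))))
B = 2 (B = Add(34, -32) = 2)
Add(Mul(Function('g')(1, -12), D), B) = Add(Mul(Mul(Rational(3, 2), Pow(-12, -1), Add(9, 1, Mul(-10, -12))), -34), 2) = Add(Mul(Mul(Rational(3, 2), Rational(-1, 12), Add(9, 1, 120)), -34), 2) = Add(Mul(Mul(Rational(3, 2), Rational(-1, 12), 130), -34), 2) = Add(Mul(Rational(-65, 4), -34), 2) = Add(Rational(1105, 2), 2) = Rational(1109, 2)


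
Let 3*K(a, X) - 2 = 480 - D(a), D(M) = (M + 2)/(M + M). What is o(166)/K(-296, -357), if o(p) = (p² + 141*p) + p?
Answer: 45401664/142525 ≈ 318.55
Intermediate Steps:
D(M) = (2 + M)/(2*M) (D(M) = (2 + M)/((2*M)) = (2 + M)*(1/(2*M)) = (2 + M)/(2*M))
o(p) = p² + 142*p
K(a, X) = 482/3 - (2 + a)/(6*a) (K(a, X) = ⅔ + (480 - (2 + a)/(2*a))/3 = ⅔ + (160 - (2 + a)/(6*a)) = 482/3 - (2 + a)/(6*a))
o(166)/K(-296, -357) = (166*(142 + 166))/(((⅙)*(-2 + 963*(-296))/(-296))) = (166*308)/(((⅙)*(-1/296)*(-2 - 285048))) = 51128/(((⅙)*(-1/296)*(-285050))) = 51128/(142525/888) = 51128*(888/142525) = 45401664/142525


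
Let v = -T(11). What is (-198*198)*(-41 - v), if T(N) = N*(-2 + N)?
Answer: -2273832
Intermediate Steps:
v = -99 (v = -11*(-2 + 11) = -11*9 = -1*99 = -99)
(-198*198)*(-41 - v) = (-198*198)*(-41 - 1*(-99)) = -39204*(-41 + 99) = -39204*58 = -2273832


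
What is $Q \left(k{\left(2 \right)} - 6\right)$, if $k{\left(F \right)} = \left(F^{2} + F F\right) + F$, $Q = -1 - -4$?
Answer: $12$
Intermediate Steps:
$Q = 3$ ($Q = -1 + 4 = 3$)
$k{\left(F \right)} = F + 2 F^{2}$ ($k{\left(F \right)} = \left(F^{2} + F^{2}\right) + F = 2 F^{2} + F = F + 2 F^{2}$)
$Q \left(k{\left(2 \right)} - 6\right) = 3 \left(2 \left(1 + 2 \cdot 2\right) - 6\right) = 3 \left(2 \left(1 + 4\right) - 6\right) = 3 \left(2 \cdot 5 - 6\right) = 3 \left(10 - 6\right) = 3 \cdot 4 = 12$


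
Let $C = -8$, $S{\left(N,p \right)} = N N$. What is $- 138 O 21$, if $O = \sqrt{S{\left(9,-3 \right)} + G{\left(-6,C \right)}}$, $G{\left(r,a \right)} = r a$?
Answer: $- 2898 \sqrt{129} \approx -32915.0$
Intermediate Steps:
$S{\left(N,p \right)} = N^{2}$
$G{\left(r,a \right)} = a r$
$O = \sqrt{129}$ ($O = \sqrt{9^{2} - -48} = \sqrt{81 + 48} = \sqrt{129} \approx 11.358$)
$- 138 O 21 = - 138 \sqrt{129} \cdot 21 = - 2898 \sqrt{129}$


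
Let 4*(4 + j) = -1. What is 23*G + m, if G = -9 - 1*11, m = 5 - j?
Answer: -1803/4 ≈ -450.75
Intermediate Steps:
j = -17/4 (j = -4 + (1/4)*(-1) = -4 - 1/4 = -17/4 ≈ -4.2500)
m = 37/4 (m = 5 - 1*(-17/4) = 5 + 17/4 = 37/4 ≈ 9.2500)
G = -20 (G = -9 - 11 = -20)
23*G + m = 23*(-20) + 37/4 = -460 + 37/4 = -1803/4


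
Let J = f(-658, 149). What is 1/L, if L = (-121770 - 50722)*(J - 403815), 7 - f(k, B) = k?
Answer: 1/69540149800 ≈ 1.4380e-11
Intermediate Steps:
f(k, B) = 7 - k
J = 665 (J = 7 - 1*(-658) = 7 + 658 = 665)
L = 69540149800 (L = (-121770 - 50722)*(665 - 403815) = -172492*(-403150) = 69540149800)
1/L = 1/69540149800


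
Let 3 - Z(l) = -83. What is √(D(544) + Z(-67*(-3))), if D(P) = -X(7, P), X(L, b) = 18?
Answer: 2*√17 ≈ 8.2462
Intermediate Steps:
Z(l) = 86 (Z(l) = 3 - 1*(-83) = 3 + 83 = 86)
D(P) = -18 (D(P) = -1*18 = -18)
√(D(544) + Z(-67*(-3))) = √(-18 + 86) = √68 = 2*√17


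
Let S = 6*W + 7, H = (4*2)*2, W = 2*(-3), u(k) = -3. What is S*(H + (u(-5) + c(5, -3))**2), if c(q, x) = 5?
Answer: -580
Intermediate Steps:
W = -6
H = 16 (H = 8*2 = 16)
S = -29 (S = 6*(-6) + 7 = -36 + 7 = -29)
S*(H + (u(-5) + c(5, -3))**2) = -29*(16 + (-3 + 5)**2) = -29*(16 + 2**2) = -29*(16 + 4) = -29*20 = -580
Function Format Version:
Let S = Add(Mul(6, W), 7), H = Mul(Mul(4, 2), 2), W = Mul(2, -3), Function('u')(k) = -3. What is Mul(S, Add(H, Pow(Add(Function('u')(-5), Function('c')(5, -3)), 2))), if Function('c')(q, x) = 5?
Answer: -580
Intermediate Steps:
W = -6
H = 16 (H = Mul(8, 2) = 16)
S = -29 (S = Add(Mul(6, -6), 7) = Add(-36, 7) = -29)
Mul(S, Add(H, Pow(Add(Function('u')(-5), Function('c')(5, -3)), 2))) = Mul(-29, Add(16, Pow(Add(-3, 5), 2))) = Mul(-29, Add(16, Pow(2, 2))) = Mul(-29, Add(16, 4)) = Mul(-29, 20) = -580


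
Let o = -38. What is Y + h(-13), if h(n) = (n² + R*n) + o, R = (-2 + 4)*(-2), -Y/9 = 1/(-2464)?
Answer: 450921/2464 ≈ 183.00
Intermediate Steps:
Y = 9/2464 (Y = -9/(-2464) = -9*(-1/2464) = 9/2464 ≈ 0.0036526)
R = -4 (R = 2*(-2) = -4)
h(n) = -38 + n² - 4*n (h(n) = (n² - 4*n) - 38 = -38 + n² - 4*n)
Y + h(-13) = 9/2464 + (-38 + (-13)² - 4*(-13)) = 9/2464 + (-38 + 169 + 52) = 9/2464 + 183 = 450921/2464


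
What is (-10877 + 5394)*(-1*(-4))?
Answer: -21932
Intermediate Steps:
(-10877 + 5394)*(-1*(-4)) = -5483*4 = -21932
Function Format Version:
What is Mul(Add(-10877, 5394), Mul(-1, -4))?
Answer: -21932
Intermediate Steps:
Mul(Add(-10877, 5394), Mul(-1, -4)) = Mul(-5483, 4) = -21932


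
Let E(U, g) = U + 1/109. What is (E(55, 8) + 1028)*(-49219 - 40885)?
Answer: -10636596992/109 ≈ -9.7583e+7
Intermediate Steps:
E(U, g) = 1/109 + U (E(U, g) = U + 1/109 = 1/109 + U)
(E(55, 8) + 1028)*(-49219 - 40885) = ((1/109 + 55) + 1028)*(-49219 - 40885) = (5996/109 + 1028)*(-90104) = (118048/109)*(-90104) = -10636596992/109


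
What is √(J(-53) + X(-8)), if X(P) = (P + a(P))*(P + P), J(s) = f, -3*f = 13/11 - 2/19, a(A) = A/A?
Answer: √4876597/209 ≈ 10.566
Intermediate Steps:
a(A) = 1
f = -75/209 (f = -(13/11 - 2/19)/3 = -⅓*225/209 = -75/209 ≈ -0.35885)
J(s) = -75/209
X(P) = 2*P*(1 + P) (X(P) = (P + 1)*(P + P) = (1 + P)*(2*P) = 2*P*(1 + P))
√(J(-53) + X(-8)) = √(-75/209 + 2*(-8)*(1 - 8)) = √(-75/209 + 2*(-8)*(-7)) = √(-75/209 + 112) = √(23333/209) = √4876597/209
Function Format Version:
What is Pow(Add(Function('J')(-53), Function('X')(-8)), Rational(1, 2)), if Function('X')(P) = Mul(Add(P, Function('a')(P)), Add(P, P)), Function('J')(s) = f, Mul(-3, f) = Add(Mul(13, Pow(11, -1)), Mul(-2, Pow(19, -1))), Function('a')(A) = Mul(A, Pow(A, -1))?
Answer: Mul(Rational(1, 209), Pow(4876597, Rational(1, 2))) ≈ 10.566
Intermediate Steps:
Function('a')(A) = 1
f = Rational(-75, 209) (f = Mul(Rational(-1, 3), Add(Mul(13, Pow(11, -1)), Mul(-2, Pow(19, -1)))) = Mul(Rational(-1, 3), Add(Mul(13, Rational(1, 11)), Mul(-2, Rational(1, 19)))) = Mul(Rational(-1, 3), Add(Rational(13, 11), Rational(-2, 19))) = Mul(Rational(-1, 3), Rational(225, 209)) = Rational(-75, 209) ≈ -0.35885)
Function('J')(s) = Rational(-75, 209)
Function('X')(P) = Mul(2, P, Add(1, P)) (Function('X')(P) = Mul(Add(P, 1), Add(P, P)) = Mul(Add(1, P), Mul(2, P)) = Mul(2, P, Add(1, P)))
Pow(Add(Function('J')(-53), Function('X')(-8)), Rational(1, 2)) = Pow(Add(Rational(-75, 209), Mul(2, -8, Add(1, -8))), Rational(1, 2)) = Pow(Add(Rational(-75, 209), Mul(2, -8, -7)), Rational(1, 2)) = Pow(Add(Rational(-75, 209), 112), Rational(1, 2)) = Pow(Rational(23333, 209), Rational(1, 2)) = Mul(Rational(1, 209), Pow(4876597, Rational(1, 2)))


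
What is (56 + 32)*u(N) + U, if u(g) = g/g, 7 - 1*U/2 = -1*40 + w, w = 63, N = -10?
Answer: 56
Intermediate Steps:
U = -32 (U = 14 - 2*(-1*40 + 63) = 14 - 2*(-40 + 63) = 14 - 2*23 = 14 - 46 = -32)
u(g) = 1
(56 + 32)*u(N) + U = (56 + 32)*1 - 32 = 88*1 - 32 = 88 - 32 = 56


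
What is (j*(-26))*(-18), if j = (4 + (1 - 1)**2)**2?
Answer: 7488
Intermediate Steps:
j = 16 (j = (4 + 0**2)**2 = (4 + 0)**2 = 4**2 = 16)
(j*(-26))*(-18) = (16*(-26))*(-18) = -416*(-18) = 7488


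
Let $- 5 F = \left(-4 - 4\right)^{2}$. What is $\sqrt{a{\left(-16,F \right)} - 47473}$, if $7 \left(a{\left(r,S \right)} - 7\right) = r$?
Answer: $\frac{i \sqrt{2325946}}{7} \approx 217.87 i$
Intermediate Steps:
$F = - \frac{64}{5}$ ($F = - \frac{\left(-4 - 4\right)^{2}}{5} = - \frac{\left(-8\right)^{2}}{5} = \left(- \frac{1}{5}\right) 64 = - \frac{64}{5} \approx -12.8$)
$a{\left(r,S \right)} = 7 + \frac{r}{7}$
$\sqrt{a{\left(-16,F \right)} - 47473} = \sqrt{\left(7 + \frac{1}{7} \left(-16\right)\right) - 47473} = \sqrt{\left(7 - \frac{16}{7}\right) - 47473} = \sqrt{\frac{33}{7} - 47473} = \sqrt{- \frac{332278}{7}} = \frac{i \sqrt{2325946}}{7}$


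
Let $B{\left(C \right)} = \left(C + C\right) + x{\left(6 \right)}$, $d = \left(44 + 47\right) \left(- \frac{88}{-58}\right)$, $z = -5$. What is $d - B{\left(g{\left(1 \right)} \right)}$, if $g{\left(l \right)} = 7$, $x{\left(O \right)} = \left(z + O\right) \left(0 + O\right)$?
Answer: $\frac{3424}{29} \approx 118.07$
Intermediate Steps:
$x{\left(O \right)} = O \left(-5 + O\right)$ ($x{\left(O \right)} = \left(-5 + O\right) \left(0 + O\right) = \left(-5 + O\right) O = O \left(-5 + O\right)$)
$d = \frac{4004}{29}$ ($d = 91 \left(\left(-88\right) \left(- \frac{1}{58}\right)\right) = 91 \cdot \frac{44}{29} = \frac{4004}{29} \approx 138.07$)
$B{\left(C \right)} = 6 + 2 C$ ($B{\left(C \right)} = \left(C + C\right) + 6 \left(-5 + 6\right) = 2 C + 6 \cdot 1 = 2 C + 6 = 6 + 2 C$)
$d - B{\left(g{\left(1 \right)} \right)} = \frac{4004}{29} - \left(6 + 2 \cdot 7\right) = \frac{4004}{29} - \left(6 + 14\right) = \frac{4004}{29} - 20 = \frac{3424}{29}$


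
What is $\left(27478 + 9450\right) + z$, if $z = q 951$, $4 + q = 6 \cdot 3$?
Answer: $50242$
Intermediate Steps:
$q = 14$ ($q = -4 + 6 \cdot 3 = -4 + 18 = 14$)
$z = 13314$ ($z = 14 \cdot 951 = 13314$)
$\left(27478 + 9450\right) + z = \left(27478 + 9450\right) + 13314 = 36928 + 13314 = 50242$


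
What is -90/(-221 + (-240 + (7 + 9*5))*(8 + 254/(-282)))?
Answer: 270/4667 ≈ 0.057853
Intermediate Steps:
-90/(-221 + (-240 + (7 + 9*5))*(8 + 254/(-282))) = -90/(-221 + (-240 + (7 + 45))*(8 + 254*(-1/282))) = -90/(-221 + (-240 + 52)*(8 - 127/141)) = -90/(-221 - 188*1001/141) = -90/(-221 - 4004/3) = -90/(-4667/3) = -90*(-3/4667) = 270/4667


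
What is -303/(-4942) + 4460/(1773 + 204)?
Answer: 22640351/9770334 ≈ 2.3173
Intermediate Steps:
-303/(-4942) + 4460/(1773 + 204) = -303*(-1/4942) + 4460/1977 = 303/4942 + 4460*(1/1977) = 303/4942 + 4460/1977 = 22640351/9770334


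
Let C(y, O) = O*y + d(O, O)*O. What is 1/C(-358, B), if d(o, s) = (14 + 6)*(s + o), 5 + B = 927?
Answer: 1/33673284 ≈ 2.9697e-8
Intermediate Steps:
B = 922 (B = -5 + 927 = 922)
d(o, s) = 20*o + 20*s (d(o, s) = 20*(o + s) = 20*o + 20*s)
C(y, O) = 40*O² + O*y (C(y, O) = O*y + (20*O + 20*O)*O = O*y + (40*O)*O = O*y + 40*O² = 40*O² + O*y)
1/C(-358, B) = 1/(922*(-358 + 40*922)) = 1/(922*(-358 + 36880)) = 1/(922*36522) = 1/33673284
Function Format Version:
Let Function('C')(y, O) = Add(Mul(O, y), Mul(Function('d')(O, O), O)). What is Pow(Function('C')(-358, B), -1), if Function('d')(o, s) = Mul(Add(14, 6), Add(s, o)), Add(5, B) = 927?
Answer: Rational(1, 33673284) ≈ 2.9697e-8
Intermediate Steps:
B = 922 (B = Add(-5, 927) = 922)
Function('d')(o, s) = Add(Mul(20, o), Mul(20, s)) (Function('d')(o, s) = Mul(20, Add(o, s)) = Add(Mul(20, o), Mul(20, s)))
Function('C')(y, O) = Add(Mul(40, Pow(O, 2)), Mul(O, y)) (Function('C')(y, O) = Add(Mul(O, y), Mul(Add(Mul(20, O), Mul(20, O)), O)) = Add(Mul(O, y), Mul(Mul(40, O), O)) = Add(Mul(O, y), Mul(40, Pow(O, 2))) = Add(Mul(40, Pow(O, 2)), Mul(O, y)))
Pow(Function('C')(-358, B), -1) = Pow(Mul(922, Add(-358, Mul(40, 922))), -1) = Pow(Mul(922, Add(-358, 36880)), -1) = Pow(Mul(922, 36522), -1) = Pow(33673284, -1) = Rational(1, 33673284)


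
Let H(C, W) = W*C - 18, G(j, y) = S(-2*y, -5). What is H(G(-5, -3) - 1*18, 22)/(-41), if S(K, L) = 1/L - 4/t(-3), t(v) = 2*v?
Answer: 6056/615 ≈ 9.8472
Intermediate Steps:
S(K, L) = ⅔ + 1/L (S(K, L) = 1/L - 4/(2*(-3)) = 1/L - 4/(-6) = 1/L - 4*(-⅙) = 1/L + ⅔ = ⅔ + 1/L)
G(j, y) = 7/15 (G(j, y) = ⅔ + 1/(-5) = ⅔ - ⅕ = 7/15)
H(C, W) = -18 + C*W (H(C, W) = C*W - 18 = -18 + C*W)
H(G(-5, -3) - 1*18, 22)/(-41) = (-18 + (7/15 - 1*18)*22)/(-41) = (-18 + (7/15 - 18)*22)*(-1/41) = (-18 - 263/15*22)*(-1/41) = (-18 - 5786/15)*(-1/41) = -6056/15*(-1/41) = 6056/615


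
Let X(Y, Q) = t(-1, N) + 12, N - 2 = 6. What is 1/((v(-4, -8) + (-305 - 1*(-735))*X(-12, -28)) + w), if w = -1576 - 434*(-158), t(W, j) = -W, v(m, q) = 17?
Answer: 1/72603 ≈ 1.3774e-5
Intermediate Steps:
N = 8 (N = 2 + 6 = 8)
w = 66996 (w = -1576 + 68572 = 66996)
X(Y, Q) = 13 (X(Y, Q) = -1*(-1) + 12 = 1 + 12 = 13)
1/((v(-4, -8) + (-305 - 1*(-735))*X(-12, -28)) + w) = 1/((17 + (-305 - 1*(-735))*13) + 66996) = 1/((17 + (-305 + 735)*13) + 66996) = 1/((17 + 430*13) + 66996) = 1/((17 + 5590) + 66996) = 1/(5607 + 66996) = 1/72603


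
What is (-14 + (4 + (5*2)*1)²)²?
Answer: 33124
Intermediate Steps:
(-14 + (4 + (5*2)*1)²)² = (-14 + (4 + 10*1)²)² = (-14 + (4 + 10)²)² = (-14 + 14²)² = (-14 + 196)² = 182² = 33124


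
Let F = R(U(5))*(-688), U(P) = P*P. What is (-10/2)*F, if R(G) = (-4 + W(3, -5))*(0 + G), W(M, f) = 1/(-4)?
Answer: -365500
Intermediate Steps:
W(M, f) = -¼
U(P) = P²
R(G) = -17*G/4 (R(G) = (-4 - ¼)*(0 + G) = -17*G/4)
F = 73100 (F = -17/4*5²*(-688) = -17/4*25*(-688) = -425/4*(-688) = 73100)
(-10/2)*F = -10/2*73100 = -10*½*73100 = -5*73100 = -365500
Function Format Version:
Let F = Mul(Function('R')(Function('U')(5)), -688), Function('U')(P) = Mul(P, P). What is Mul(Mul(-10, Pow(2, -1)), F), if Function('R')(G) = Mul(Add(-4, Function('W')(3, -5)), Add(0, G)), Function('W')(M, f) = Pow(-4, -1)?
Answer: -365500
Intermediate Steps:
Function('W')(M, f) = Rational(-1, 4)
Function('U')(P) = Pow(P, 2)
Function('R')(G) = Mul(Rational(-17, 4), G) (Function('R')(G) = Mul(Add(-4, Rational(-1, 4)), Add(0, G)) = Mul(Rational(-17, 4), G))
F = 73100 (F = Mul(Mul(Rational(-17, 4), Pow(5, 2)), -688) = Mul(Mul(Rational(-17, 4), 25), -688) = Mul(Rational(-425, 4), -688) = 73100)
Mul(Mul(-10, Pow(2, -1)), F) = Mul(Mul(-10, Pow(2, -1)), 73100) = Mul(Mul(-10, Rational(1, 2)), 73100) = Mul(-5, 73100) = -365500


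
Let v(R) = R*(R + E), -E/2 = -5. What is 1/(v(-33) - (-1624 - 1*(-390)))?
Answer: 1/1993 ≈ 0.00050176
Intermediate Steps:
E = 10 (E = -2*(-5) = 10)
v(R) = R*(10 + R) (v(R) = R*(R + 10) = R*(10 + R))
1/(v(-33) - (-1624 - 1*(-390))) = 1/(-33*(10 - 33) - (-1624 - 1*(-390))) = 1/(-33*(-23) - (-1624 + 390)) = 1/(759 - 1*(-1234)) = 1/(759 + 1234) = 1/1993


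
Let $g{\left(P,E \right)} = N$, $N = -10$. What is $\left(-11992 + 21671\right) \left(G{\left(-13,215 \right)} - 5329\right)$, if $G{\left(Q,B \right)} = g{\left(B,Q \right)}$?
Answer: $-51676181$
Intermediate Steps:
$g{\left(P,E \right)} = -10$
$G{\left(Q,B \right)} = -10$
$\left(-11992 + 21671\right) \left(G{\left(-13,215 \right)} - 5329\right) = \left(-11992 + 21671\right) \left(-10 - 5329\right) = 9679 \left(-5339\right) = -51676181$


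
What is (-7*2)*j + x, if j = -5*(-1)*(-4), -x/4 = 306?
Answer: -944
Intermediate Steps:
x = -1224 (x = -4*306 = -1224)
j = -20 (j = 5*(-4) = -20)
(-7*2)*j + x = -7*2*(-20) - 1224 = -14*(-20) - 1224 = 280 - 1224 = -944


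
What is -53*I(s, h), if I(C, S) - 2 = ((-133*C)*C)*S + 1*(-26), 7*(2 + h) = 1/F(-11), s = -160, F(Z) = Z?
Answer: -3995762008/11 ≈ -3.6325e+8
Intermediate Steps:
h = -155/77 (h = -2 + (1/7)/(-11) = -2 + (1/7)*(-1/11) = -2 - 1/77 = -155/77 ≈ -2.0130)
I(C, S) = -24 - 133*S*C**2 (I(C, S) = 2 + (((-133*C)*C)*S + 1*(-26)) = 2 + ((-133*C**2)*S - 26) = 2 + (-133*S*C**2 - 26) = 2 + (-26 - 133*S*C**2) = -24 - 133*S*C**2)
-53*I(s, h) = -53*(-24 - 133*(-155/77)*(-160)**2) = -53*(-24 - 133*(-155/77)*25600) = -53*(-24 + 75392000/11) = -53*75391736/11 = -3995762008/11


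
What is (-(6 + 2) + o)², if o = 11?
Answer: 9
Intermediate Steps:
(-(6 + 2) + o)² = (-(6 + 2) + 11)² = (-1*8 + 11)² = (-8 + 11)² = 3² = 9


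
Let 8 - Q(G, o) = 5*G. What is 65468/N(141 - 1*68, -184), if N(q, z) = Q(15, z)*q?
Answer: -65468/4891 ≈ -13.385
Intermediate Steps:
Q(G, o) = 8 - 5*G
N(q, z) = -67*q (N(q, z) = (8 - 5*15)*q = (8 - 75)*q = -67*q)
65468/N(141 - 1*68, -184) = 65468/((-67*(141 - 1*68))) = 65468/((-67*(141 - 68))) = 65468/((-67*73)) = 65468/(-4891) = 65468*(-1/4891) = -65468/4891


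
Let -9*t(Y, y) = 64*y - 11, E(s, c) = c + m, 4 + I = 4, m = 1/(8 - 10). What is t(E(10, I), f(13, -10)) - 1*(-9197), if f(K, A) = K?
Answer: 81952/9 ≈ 9105.8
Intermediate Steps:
m = -½ (m = 1/(-2) = -½ ≈ -0.50000)
I = 0 (I = -4 + 4 = 0)
E(s, c) = -½ + c (E(s, c) = c - ½ = -½ + c)
t(Y, y) = 11/9 - 64*y/9 (t(Y, y) = -(64*y - 11)/9 = -(-11 + 64*y)/9 = 11/9 - 64*y/9)
t(E(10, I), f(13, -10)) - 1*(-9197) = (11/9 - 64/9*13) - 1*(-9197) = (11/9 - 832/9) + 9197 = -821/9 + 9197 = 81952/9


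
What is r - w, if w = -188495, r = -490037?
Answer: -301542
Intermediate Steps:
r - w = -490037 - 1*(-188495) = -490037 + 188495 = -301542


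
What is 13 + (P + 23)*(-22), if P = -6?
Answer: -361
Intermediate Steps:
13 + (P + 23)*(-22) = 13 + (-6 + 23)*(-22) = 13 + 17*(-22) = 13 - 374 = -361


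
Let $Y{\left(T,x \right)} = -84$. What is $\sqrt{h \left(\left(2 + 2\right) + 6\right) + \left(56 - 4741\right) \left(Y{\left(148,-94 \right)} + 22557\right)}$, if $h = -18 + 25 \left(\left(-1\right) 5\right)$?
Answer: $i \sqrt{105287435} \approx 10261.0 i$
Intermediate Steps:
$h = -143$ ($h = -18 + 25 \left(-5\right) = -18 - 125 = -143$)
$\sqrt{h \left(\left(2 + 2\right) + 6\right) + \left(56 - 4741\right) \left(Y{\left(148,-94 \right)} + 22557\right)} = \sqrt{- 143 \left(\left(2 + 2\right) + 6\right) + \left(56 - 4741\right) \left(-84 + 22557\right)} = \sqrt{- 143 \left(4 + 6\right) - 105286005} = \sqrt{\left(-143\right) 10 - 105286005} = \sqrt{-1430 - 105286005} = \sqrt{-105287435} = i \sqrt{105287435}$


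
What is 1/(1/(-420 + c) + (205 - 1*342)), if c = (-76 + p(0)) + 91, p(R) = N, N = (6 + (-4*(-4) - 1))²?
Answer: -36/4931 ≈ -0.0073007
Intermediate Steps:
N = 441 (N = (6 + (16 - 1))² = (6 + 15)² = 21² = 441)
p(R) = 441
c = 456 (c = (-76 + 441) + 91 = 365 + 91 = 456)
1/(1/(-420 + c) + (205 - 1*342)) = 1/(1/(-420 + 456) + (205 - 1*342)) = 1/(1/36 + (205 - 342)) = 1/(1/36 - 137) = 1/(-4931/36) = -36/4931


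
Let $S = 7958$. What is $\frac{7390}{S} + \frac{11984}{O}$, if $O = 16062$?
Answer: $\frac{53516713}{31955349} \approx 1.6747$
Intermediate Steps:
$\frac{7390}{S} + \frac{11984}{O} = \frac{7390}{7958} + \frac{11984}{16062} = 7390 \cdot \frac{1}{7958} + 11984 \cdot \frac{1}{16062} = \frac{3695}{3979} + \frac{5992}{8031} = \frac{53516713}{31955349}$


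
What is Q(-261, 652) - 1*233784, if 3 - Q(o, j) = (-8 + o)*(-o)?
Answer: -163572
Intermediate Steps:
Q(o, j) = 3 + o*(-8 + o) (Q(o, j) = 3 - (-8 + o)*(-o) = 3 - (-1)*o*(-8 + o) = 3 + o*(-8 + o))
Q(-261, 652) - 1*233784 = (3 + (-261)**2 - 8*(-261)) - 1*233784 = (3 + 68121 + 2088) - 233784 = 70212 - 233784 = -163572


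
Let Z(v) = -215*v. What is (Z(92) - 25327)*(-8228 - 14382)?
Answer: 1019869270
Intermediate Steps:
(Z(92) - 25327)*(-8228 - 14382) = (-215*92 - 25327)*(-8228 - 14382) = (-19780 - 25327)*(-22610) = -45107*(-22610) = 1019869270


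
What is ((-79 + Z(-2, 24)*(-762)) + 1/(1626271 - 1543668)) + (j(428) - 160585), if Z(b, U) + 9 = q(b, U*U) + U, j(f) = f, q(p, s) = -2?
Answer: -14054239625/82603 ≈ -1.7014e+5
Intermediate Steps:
Z(b, U) = -11 + U (Z(b, U) = -9 + (-2 + U) = -11 + U)
((-79 + Z(-2, 24)*(-762)) + 1/(1626271 - 1543668)) + (j(428) - 160585) = ((-79 + (-11 + 24)*(-762)) + 1/(1626271 - 1543668)) + (428 - 160585) = ((-79 + 13*(-762)) + 1/82603) - 160157 = ((-79 - 9906) + 1/82603) - 160157 = (-9985 + 1/82603) - 160157 = -824790954/82603 - 160157 = -14054239625/82603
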